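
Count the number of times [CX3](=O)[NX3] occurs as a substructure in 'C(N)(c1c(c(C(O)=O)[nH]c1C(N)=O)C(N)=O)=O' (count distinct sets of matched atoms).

3

[CX3](=O)[NX3] is the SMARTS for an amide: a carbonyl carbon bonded to a trivalent nitrogen.
The molecule carries 3 separate instances of a primary amide (-C(=O)NH2) meeting every constraint; each maps to a distinct set of atoms, giving 3 matches.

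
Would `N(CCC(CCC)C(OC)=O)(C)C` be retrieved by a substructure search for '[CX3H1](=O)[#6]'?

The pattern [CX3H1](=O)[#6] describes an sp2 carbon with one H, double-bonded to O and single-bonded to carbon — an aldehyde.
The closest candidate here is a methyl-ester group (-C(=O)OCH3), but the carbonyl carbon has H0, not H1. No other fragment satisfies the full query, so there is no match.

No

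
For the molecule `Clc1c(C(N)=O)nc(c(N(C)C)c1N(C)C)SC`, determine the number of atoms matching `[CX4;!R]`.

Check the 18 heavy atoms by environment: 1× n (aromatic, X2, in 6-ring) → no; 5× c (aromatic, X3, in 6-ring) → no; 3× N (X3, acyclic) → no; 5× C (X4, acyclic) → match; 1× S (X2, acyclic) → no; 1× C (X3, acyclic) → no; 1× O (X1, acyclic) → no; 1× Cl (X1, acyclic) → no.
That gives 5 matching atoms.

5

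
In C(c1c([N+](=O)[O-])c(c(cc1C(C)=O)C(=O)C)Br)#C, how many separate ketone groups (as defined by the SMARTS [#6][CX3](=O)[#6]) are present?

[#6][CX3](=O)[#6] is the SMARTS for a ketone: a carbonyl carbon (no H) flanked by two carbons.
The molecule carries 2 separate instances of an acetyl/ketone group (-C(=O)CH3) meeting every constraint; each maps to a distinct set of atoms, giving 2 matches.

2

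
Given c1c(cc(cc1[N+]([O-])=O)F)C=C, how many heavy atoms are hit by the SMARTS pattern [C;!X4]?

Check the 12 heavy atoms by environment: 6× c (aromatic, X3) → no; 2× C (X3) → match; 1× N (charge +1, X3) → no; 1× O (charge -1, X1) → no; 1× O (X1) → no; 1× F (X1) → no.
That gives 2 matching atoms.

2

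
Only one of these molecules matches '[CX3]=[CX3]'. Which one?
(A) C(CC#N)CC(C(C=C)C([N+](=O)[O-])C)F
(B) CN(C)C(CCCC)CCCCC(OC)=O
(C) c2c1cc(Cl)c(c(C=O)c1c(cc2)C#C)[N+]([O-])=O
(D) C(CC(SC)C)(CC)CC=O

[CX3]=[CX3] describes a non-aromatic C=C double bond between two sp2 carbons (an alkene).
(A) contains a vinyl group (-CH=CH2), which satisfies every atom and bond constraint.
(B) has an ethyl group (-CH2CH3) but its C-C bond is a single bond between CX4 carbons, not CX3=CX3.
(C) has an ethynyl group (-C#CH) but the C-C bond is a triple bond, not a double bond.
(D) has an ethyl group (-CH2CH3) but its C-C bond is a single bond between CX4 carbons, not CX3=CX3.
So the answer is (A).

A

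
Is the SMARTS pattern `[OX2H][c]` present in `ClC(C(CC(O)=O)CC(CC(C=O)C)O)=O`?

No

The pattern [OX2H][c] describes a hydroxyl oxygen attached to an aromatic carbon — a phenol.
The closest candidate here is a hydroxyl group (-OH), but the -OH is on an aliphatic carbon, not an aromatic c. No other fragment satisfies the full query, so there is no match.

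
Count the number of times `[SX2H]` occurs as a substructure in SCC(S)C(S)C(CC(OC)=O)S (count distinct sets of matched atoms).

[SX2H] is the SMARTS for a thiol: an aliphatic sulfur with two connections, one being H.
The molecule carries 4 separate instances of a thiol (-SH) meeting every constraint; each maps to a distinct set of atoms, giving 4 matches.

4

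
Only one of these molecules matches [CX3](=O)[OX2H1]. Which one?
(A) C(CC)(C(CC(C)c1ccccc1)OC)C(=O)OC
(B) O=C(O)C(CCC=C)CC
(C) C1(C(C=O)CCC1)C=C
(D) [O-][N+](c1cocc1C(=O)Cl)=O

[CX3](=O)[OX2H1] describes an sp2 carbon double-bonded to O and single-bonded to an -OH oxygen (a carboxylic acid).
(A) has a methyl-ester group (-C(=O)OCH3) but the singly-bonded O has no H (OX2H0, not OX2H1).
(B) contains a carboxylic acid group (-C(=O)OH), which satisfies every atom and bond constraint.
(C) has an aldehyde (-CHO) but there is no singly-bonded oxygen on the carbonyl carbon.
(D) has an acyl chloride (-C(=O)Cl) but the carbonyl is bonded to Cl, not to an -OH oxygen.
So the answer is (B).

B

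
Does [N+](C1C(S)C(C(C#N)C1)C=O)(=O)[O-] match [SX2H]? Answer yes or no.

Yes

The pattern [SX2H] describes an aliphatic sulfur with two connections, one being H — a thiol.
The molecule carries a thiol (-SH), whose atoms satisfy every constraint of the query, so the pattern matches.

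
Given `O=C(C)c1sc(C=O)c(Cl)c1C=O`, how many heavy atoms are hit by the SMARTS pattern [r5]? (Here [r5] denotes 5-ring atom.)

5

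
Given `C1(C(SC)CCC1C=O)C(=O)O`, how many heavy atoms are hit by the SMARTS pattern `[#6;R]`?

5

The query [#6;R] means: carbon that is part of a ring.
Check the 12 heavy atoms by environment: 5× C (in 5-ring) → match; 3× C (acyclic) → no; 3× O (acyclic) → no; 1× S (acyclic) → no.
That gives 5 matching atoms.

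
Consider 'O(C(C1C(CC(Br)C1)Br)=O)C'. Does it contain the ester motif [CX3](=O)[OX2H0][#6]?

The pattern [CX3](=O)[OX2H0][#6] describes a carbonyl carbon bonded to an oxygen that is itself bonded to carbon (no H on that O) — an ester.
The molecule carries a methyl-ester group (-C(=O)OCH3), whose atoms satisfy every constraint of the query, so the pattern matches.

Yes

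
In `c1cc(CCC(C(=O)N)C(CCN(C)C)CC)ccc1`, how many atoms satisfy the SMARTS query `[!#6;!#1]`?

3

Check the 20 heavy atoms by environment: 11× C → no; 1× O → match; 2× N → match; 6× c (aromatic) → no.
Summing the matching environments: 1 + 2 = 3 matching atoms.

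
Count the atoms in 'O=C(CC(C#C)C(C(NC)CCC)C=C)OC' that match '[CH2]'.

4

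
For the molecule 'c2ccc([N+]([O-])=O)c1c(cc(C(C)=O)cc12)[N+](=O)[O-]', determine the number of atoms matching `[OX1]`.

5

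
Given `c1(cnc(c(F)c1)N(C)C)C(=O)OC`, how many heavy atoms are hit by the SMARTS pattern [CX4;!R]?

3

The query [CX4;!R] means: aliphatic carbon with four total connections, not in a ring.
Check the 14 heavy atoms by environment: 1× n (aromatic, X2, in 6-ring) → no; 5× c (aromatic, X3, in 6-ring) → no; 1× F (X1, acyclic) → no; 1× N (X3, acyclic) → no; 3× C (X4, acyclic) → match; 1× C (X3, acyclic) → no; 1× O (X1, acyclic) → no; 1× O (X2, acyclic) → no.
That gives 3 matching atoms.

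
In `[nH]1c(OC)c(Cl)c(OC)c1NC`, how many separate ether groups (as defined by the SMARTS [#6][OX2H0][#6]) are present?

2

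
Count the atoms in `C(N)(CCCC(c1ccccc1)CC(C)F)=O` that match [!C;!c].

3

The query [!C;!c] means: neither aliphatic nor aromatic carbon — same as [!#6].
Check the 17 heavy atoms by environment: 8× C → no; 1× F → match; 6× c (aromatic) → no; 1× O → match; 1× N → match.
Summing the matching environments: 1 + 1 + 1 = 3 matching atoms.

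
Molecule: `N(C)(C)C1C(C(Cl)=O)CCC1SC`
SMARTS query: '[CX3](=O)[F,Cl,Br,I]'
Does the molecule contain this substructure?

Yes

The pattern [CX3](=O)[F,Cl,Br,I] describes a carbonyl carbon bonded to a halogen — an acyl halide.
The molecule carries an acyl chloride (-C(=O)Cl), whose atoms satisfy every constraint of the query, so the pattern matches.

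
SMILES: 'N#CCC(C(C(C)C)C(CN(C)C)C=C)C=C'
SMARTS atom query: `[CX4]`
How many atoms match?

10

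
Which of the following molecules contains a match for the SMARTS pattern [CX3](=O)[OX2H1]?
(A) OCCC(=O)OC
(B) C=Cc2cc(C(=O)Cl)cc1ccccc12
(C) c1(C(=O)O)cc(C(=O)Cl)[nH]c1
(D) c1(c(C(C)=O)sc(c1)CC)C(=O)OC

C

[CX3](=O)[OX2H1] describes an sp2 carbon double-bonded to O and single-bonded to an -OH oxygen (a carboxylic acid).
(A) has a methyl-ester group (-C(=O)OCH3) but the singly-bonded O has no H (OX2H0, not OX2H1).
(B) has an acyl chloride (-C(=O)Cl) but the carbonyl is bonded to Cl, not to an -OH oxygen.
(C) contains a carboxylic acid group (-C(=O)OH), which satisfies every atom and bond constraint.
(D) has a methyl-ester group (-C(=O)OCH3) but the singly-bonded O has no H (OX2H0, not OX2H1).
So the answer is (C).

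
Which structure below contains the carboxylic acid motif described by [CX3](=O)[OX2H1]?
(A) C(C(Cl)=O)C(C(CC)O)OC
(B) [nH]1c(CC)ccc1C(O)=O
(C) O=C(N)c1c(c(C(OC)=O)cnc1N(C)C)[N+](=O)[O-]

[CX3](=O)[OX2H1] describes an sp2 carbon double-bonded to O and single-bonded to an -OH oxygen (a carboxylic acid).
(A) has an acyl chloride (-C(=O)Cl) but the carbonyl is bonded to Cl, not to an -OH oxygen.
(B) contains a carboxylic acid group (-C(=O)OH), which satisfies every atom and bond constraint.
(C) has a primary amide (-C(=O)NH2) but the carbonyl is bonded to N, not to an -OH oxygen.
So the answer is (B).

B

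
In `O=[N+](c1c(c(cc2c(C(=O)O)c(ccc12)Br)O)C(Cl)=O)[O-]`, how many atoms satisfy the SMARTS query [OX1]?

Check the 21 heavy atoms by environment: 10× c (aromatic, X3) → no; 1× Br (X1) → no; 1× N (charge +1, X3) → no; 1× O (charge -1, X1) → match; 3× O (X1) → match; 2× O (X2) → no; 2× C (X3) → no; 1× Cl (X1) → no.
Summing the matching environments: 1 + 3 = 4 matching atoms.

4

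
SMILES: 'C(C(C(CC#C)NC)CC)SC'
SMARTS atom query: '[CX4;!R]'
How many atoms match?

8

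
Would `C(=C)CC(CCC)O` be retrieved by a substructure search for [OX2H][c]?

The pattern [OX2H][c] describes a hydroxyl oxygen attached to an aromatic carbon — a phenol.
The closest candidate here is a hydroxyl group (-OH), but the -OH is on an aliphatic carbon, not an aromatic c. No other fragment satisfies the full query, so there is no match.

No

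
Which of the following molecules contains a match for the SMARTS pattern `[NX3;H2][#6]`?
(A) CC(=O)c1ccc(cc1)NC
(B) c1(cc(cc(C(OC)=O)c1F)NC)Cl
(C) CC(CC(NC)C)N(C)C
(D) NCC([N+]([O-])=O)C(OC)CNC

D

[NX3;H2][#6] describes a trivalent nitrogen with two H attached to carbon (a primary amine).
(A) has an N-methylamino group (-NHCH3) but the nitrogen bears two carbons and only one H (H1), not H2.
(B) has an N-methylamino group (-NHCH3) but the nitrogen bears two carbons and only one H (H1), not H2.
(C) has an N-methylamino group (-NHCH3) but the nitrogen bears two carbons and only one H (H1), not H2.
(D) contains a primary amino group (-NH2), which satisfies every atom and bond constraint.
So the answer is (D).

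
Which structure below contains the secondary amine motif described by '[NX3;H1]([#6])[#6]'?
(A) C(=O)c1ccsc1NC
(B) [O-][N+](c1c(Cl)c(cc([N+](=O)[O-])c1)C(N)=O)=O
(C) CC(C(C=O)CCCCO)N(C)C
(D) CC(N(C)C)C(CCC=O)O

A

[NX3;H1]([#6])[#6] describes a trivalent nitrogen with one H, bonded to two carbons (a secondary amine).
(A) contains an N-methylamino group (-NHCH3), which satisfies every atom and bond constraint.
(B) has a primary amide (-C(=O)NH2) but the -C(=O)NH2 nitrogen has H2, not H1.
(C) has a dimethylamino group (-N(CH3)2) but the nitrogen has H0, not H1.
(D) has a dimethylamino group (-N(CH3)2) but the nitrogen has H0, not H1.
So the answer is (A).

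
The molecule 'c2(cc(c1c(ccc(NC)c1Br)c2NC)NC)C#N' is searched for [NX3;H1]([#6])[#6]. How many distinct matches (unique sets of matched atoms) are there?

3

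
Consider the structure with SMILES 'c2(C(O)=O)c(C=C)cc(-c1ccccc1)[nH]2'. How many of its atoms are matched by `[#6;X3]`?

13

The query [#6;X3] means: any carbon (aromatic or not) with three total connections.
Check the 16 heavy atoms by environment: 1× n (aromatic, X3) → no; 10× c (aromatic, X3) → match; 3× C (X3) → match; 1× O (X1) → no; 1× O (X2) → no.
Summing the matching environments: 10 + 3 = 13 matching atoms.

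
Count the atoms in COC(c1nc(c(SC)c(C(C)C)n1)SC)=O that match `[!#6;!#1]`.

6

The query [!#6;!#1] means: not carbon and not hydrogen — any heteroatom.
Check the 17 heavy atoms by environment: 2× n (aromatic) → match; 4× c (aromatic) → no; 2× S → match; 7× C → no; 2× O → match.
Summing the matching environments: 2 + 2 + 2 = 6 matching atoms.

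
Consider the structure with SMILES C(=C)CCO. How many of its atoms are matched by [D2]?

Check the 5 heavy atoms by environment: 3× C (D2) → match; 1× O (D1) → no; 1× C (D1) → no.
That gives 3 matching atoms.

3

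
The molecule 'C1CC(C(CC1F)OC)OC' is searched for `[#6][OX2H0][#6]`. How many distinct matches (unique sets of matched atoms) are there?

2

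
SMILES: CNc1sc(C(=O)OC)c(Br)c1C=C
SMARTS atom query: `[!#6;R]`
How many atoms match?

1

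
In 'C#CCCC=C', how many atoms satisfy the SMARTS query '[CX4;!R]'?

Check the 6 heavy atoms by environment: 2× C (X4, acyclic) → match; 2× C (X3, acyclic) → no; 2× C (X2, acyclic) → no.
That gives 2 matching atoms.

2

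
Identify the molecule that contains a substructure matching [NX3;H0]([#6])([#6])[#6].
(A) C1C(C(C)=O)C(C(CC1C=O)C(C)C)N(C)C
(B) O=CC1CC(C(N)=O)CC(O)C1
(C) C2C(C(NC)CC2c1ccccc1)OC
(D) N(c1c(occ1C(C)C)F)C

A

[NX3;H0]([#6])([#6])[#6] describes a trivalent nitrogen with no H, bonded to three carbons (a tertiary amine).
(A) contains a dimethylamino group (-N(CH3)2), which satisfies every atom and bond constraint.
(B) has a primary amide (-C(=O)NH2) but the amide nitrogen has H2 and only one carbon neighbour.
(C) has an N-methylamino group (-NHCH3) but the nitrogen still has one H (H1), not H0.
(D) has an N-methylamino group (-NHCH3) but the nitrogen still has one H (H1), not H0.
So the answer is (A).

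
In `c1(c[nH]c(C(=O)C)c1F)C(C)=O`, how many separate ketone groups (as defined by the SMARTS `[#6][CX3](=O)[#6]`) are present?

2

[#6][CX3](=O)[#6] is the SMARTS for a ketone: a carbonyl carbon (no H) flanked by two carbons.
The molecule carries 2 separate instances of an acetyl/ketone group (-C(=O)CH3) meeting every constraint; each maps to a distinct set of atoms, giving 2 matches.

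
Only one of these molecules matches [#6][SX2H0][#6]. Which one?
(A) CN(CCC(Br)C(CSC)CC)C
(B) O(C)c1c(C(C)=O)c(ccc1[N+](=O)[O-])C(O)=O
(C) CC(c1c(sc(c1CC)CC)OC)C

A

[#6][SX2H0][#6] describes an aliphatic sulfur bridging two carbons with no H on the sulfur (a thioether).
(A) contains a methylthio ether (-SCH3), which satisfies every atom and bond constraint.
(B) has a methoxy ether (-OCH3) but the bridging atom is O, not S.
(C) has a methoxy ether (-OCH3) but the bridging atom is O, not S.
So the answer is (A).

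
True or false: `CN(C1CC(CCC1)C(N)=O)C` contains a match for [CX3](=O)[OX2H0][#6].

False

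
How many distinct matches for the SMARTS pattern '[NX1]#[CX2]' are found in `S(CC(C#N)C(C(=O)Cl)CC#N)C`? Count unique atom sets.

2

[NX1]#[CX2] is the SMARTS for a nitrile: a nitrogen triple-bonded to a two-connected carbon.
The molecule carries 2 separate instances of a nitrile (-C#N) meeting every constraint; each maps to a distinct set of atoms, giving 2 matches.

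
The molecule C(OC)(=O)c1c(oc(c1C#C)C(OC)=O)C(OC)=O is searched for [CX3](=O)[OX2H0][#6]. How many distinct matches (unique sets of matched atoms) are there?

[CX3](=O)[OX2H0][#6] is the SMARTS for an ester: a carbonyl carbon bonded to an oxygen that is itself bonded to carbon (no H on that O).
The molecule carries 3 separate instances of a methyl-ester group (-C(=O)OCH3) meeting every constraint; each maps to a distinct set of atoms, giving 3 matches.

3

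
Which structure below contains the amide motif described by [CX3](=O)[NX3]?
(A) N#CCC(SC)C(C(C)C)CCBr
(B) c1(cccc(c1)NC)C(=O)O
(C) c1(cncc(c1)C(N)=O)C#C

C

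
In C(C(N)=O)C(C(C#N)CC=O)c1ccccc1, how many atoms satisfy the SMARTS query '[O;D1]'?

The query [O;D1] means: aliphatic oxygen bonded to exactly one heavy atom.
Check the 17 heavy atoms by environment: 4× C (D2) → no; 3× C (D3) → no; 1× c (aromatic, D3) → no; 5× c (aromatic, D2) → no; 2× O (D1) → match; 2× N (D1) → no.
That gives 2 matching atoms.

2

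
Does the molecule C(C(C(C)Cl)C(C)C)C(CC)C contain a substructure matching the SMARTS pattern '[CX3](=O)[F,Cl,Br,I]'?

No

The pattern [CX3](=O)[F,Cl,Br,I] describes a carbonyl carbon bonded to a halogen — an acyl halide.
The closest candidate here is a chloro substituent, but the Cl is not on a carbonyl carbon. No other fragment satisfies the full query, so there is no match.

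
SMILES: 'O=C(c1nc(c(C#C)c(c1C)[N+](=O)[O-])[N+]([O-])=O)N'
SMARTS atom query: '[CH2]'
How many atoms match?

The query [CH2] means: aliphatic carbon with exactly two hydrogens.
Check the 18 heavy atoms by environment: 1× n (aromatic, H0) → no; 5× c (aromatic, H0) → no; 2× N (charge +1, H0) → no; 2× O (charge -1, H0) → no; 3× O (H0) → no; 2× C (H0) → no; 1× N (H2) → no; 1× C (H1) → no; 1× C (H3) → no.
No environment satisfies the query, so 0 matching atoms.

0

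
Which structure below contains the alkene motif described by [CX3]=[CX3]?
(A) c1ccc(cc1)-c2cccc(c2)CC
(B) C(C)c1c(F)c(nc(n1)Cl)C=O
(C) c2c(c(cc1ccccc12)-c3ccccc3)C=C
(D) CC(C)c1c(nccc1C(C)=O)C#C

C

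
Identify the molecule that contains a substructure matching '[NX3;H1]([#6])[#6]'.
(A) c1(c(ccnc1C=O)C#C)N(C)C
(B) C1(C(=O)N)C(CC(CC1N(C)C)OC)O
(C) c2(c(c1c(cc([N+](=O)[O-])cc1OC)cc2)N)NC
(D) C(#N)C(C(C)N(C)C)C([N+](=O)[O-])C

C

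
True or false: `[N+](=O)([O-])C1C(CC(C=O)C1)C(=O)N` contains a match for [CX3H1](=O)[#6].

True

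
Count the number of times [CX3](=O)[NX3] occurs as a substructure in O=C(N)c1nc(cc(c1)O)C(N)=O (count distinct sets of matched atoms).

2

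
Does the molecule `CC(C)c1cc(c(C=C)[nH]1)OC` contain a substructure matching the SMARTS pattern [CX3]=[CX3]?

The pattern [CX3]=[CX3] describes a non-aromatic C=C double bond between two sp2 carbons — an alkene.
The molecule carries a vinyl group (-CH=CH2), whose atoms satisfy every constraint of the query, so the pattern matches.

Yes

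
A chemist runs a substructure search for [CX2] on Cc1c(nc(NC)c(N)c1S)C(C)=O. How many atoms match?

0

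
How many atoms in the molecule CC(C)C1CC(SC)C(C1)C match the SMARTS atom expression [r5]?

5

The query [r5] means: r5 matches atoms in a five-membered ring.
Check the 11 heavy atoms by environment: 5× C (in 5-ring) → match; 1× S (acyclic) → no; 5× C (acyclic) → no.
That gives 5 matching atoms.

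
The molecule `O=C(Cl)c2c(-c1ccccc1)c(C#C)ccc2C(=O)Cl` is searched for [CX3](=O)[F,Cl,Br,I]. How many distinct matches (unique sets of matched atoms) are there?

2

[CX3](=O)[F,Cl,Br,I] is the SMARTS for an acyl halide: a carbonyl carbon bonded to a halogen.
The molecule carries 2 separate instances of an acyl chloride (-C(=O)Cl) meeting every constraint; each maps to a distinct set of atoms, giving 2 matches.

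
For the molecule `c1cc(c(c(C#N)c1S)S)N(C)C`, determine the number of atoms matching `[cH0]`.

4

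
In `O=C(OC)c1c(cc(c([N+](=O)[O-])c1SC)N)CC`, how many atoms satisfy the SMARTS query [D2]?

4

The query [D2] means: atom with exactly two heavy-atom neighbours.
Check the 18 heavy atoms by environment: 5× c (aromatic, D3) → no; 1× c (aromatic, D2) → match; 1× N (charge +1, D3) → no; 1× O (charge -1, D1) → no; 2× O (D1) → no; 1× N (D1) → no; 1× S (D2) → match; 3× C (D1) → no; 1× C (D2) → match; 1× C (D3) → no; 1× O (D2) → match.
Summing the matching environments: 1 + 1 + 1 + 1 = 4 matching atoms.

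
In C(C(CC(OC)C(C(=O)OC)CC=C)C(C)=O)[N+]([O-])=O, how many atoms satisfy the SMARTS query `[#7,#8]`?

7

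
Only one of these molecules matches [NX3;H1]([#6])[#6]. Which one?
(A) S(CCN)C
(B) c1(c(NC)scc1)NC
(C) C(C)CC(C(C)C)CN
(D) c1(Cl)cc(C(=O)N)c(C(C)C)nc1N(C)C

B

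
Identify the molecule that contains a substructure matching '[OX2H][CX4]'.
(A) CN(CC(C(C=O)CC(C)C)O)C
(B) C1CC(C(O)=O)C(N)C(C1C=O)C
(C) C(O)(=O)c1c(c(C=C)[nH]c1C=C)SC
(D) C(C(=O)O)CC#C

A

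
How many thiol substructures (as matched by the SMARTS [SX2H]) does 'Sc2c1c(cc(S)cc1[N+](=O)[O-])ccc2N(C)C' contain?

[SX2H] is the SMARTS for a thiol: an aliphatic sulfur with two connections, one being H.
The molecule carries 2 separate instances of a thiol (-SH) meeting every constraint; each maps to a distinct set of atoms, giving 2 matches.

2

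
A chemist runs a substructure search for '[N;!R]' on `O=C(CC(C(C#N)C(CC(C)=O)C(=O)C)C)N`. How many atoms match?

The query [N;!R] means: aliphatic nitrogen not in a ring.
Check the 17 heavy atoms by environment: 12× C (acyclic) → no; 3× O (acyclic) → no; 2× N (acyclic) → match.
That gives 2 matching atoms.

2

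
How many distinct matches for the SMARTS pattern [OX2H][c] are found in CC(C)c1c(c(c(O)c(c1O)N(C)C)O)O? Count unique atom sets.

[OX2H][c] is the SMARTS for a phenol: a hydroxyl oxygen attached to an aromatic carbon.
The molecule carries 4 separate instances of a hydroxyl group (-OH) meeting every constraint; each maps to a distinct set of atoms, giving 4 matches.

4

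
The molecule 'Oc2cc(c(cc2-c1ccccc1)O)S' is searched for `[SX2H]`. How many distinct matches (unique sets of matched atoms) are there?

[SX2H] is the SMARTS for a thiol: an aliphatic sulfur with two connections, one being H.
Exactly one fragment in the molecule meets all constraints, giving 1 match.

1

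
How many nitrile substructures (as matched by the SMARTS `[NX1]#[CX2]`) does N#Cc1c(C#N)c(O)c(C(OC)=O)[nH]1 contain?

2

[NX1]#[CX2] is the SMARTS for a nitrile: a nitrogen triple-bonded to a two-connected carbon.
The molecule carries 2 separate instances of a nitrile (-C#N) meeting every constraint; each maps to a distinct set of atoms, giving 2 matches.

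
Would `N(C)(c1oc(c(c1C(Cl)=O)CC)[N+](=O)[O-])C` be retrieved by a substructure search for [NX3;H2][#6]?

No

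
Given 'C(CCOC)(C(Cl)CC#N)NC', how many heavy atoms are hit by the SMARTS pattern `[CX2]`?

The query [CX2] means: C with X2: aliphatic carbon with exactly 2 total connections.
Check the 12 heavy atoms by environment: 7× C (X4) → no; 1× O (X2) → no; 1× C (X2) → match; 1× N (X1) → no; 1× N (X3) → no; 1× Cl (X1) → no.
That gives 1 matching atom.

1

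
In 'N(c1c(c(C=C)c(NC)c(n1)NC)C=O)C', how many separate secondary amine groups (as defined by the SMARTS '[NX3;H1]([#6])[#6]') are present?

3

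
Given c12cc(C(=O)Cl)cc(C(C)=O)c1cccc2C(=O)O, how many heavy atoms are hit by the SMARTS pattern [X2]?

1

The query [X2] means: any atom with exactly two total connections (bonds + H).
Check the 19 heavy atoms by environment: 10× c (aromatic, X3) → no; 3× C (X3) → no; 3× O (X1) → no; 1× Cl (X1) → no; 1× O (X2) → match; 1× C (X4) → no.
That gives 1 matching atom.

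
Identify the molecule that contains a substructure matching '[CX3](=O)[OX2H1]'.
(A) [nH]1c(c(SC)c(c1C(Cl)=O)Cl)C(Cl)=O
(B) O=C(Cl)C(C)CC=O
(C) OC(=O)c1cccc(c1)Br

[CX3](=O)[OX2H1] describes an sp2 carbon double-bonded to O and single-bonded to an -OH oxygen (a carboxylic acid).
(A) has an acyl chloride (-C(=O)Cl) but the carbonyl is bonded to Cl, not to an -OH oxygen.
(B) has an acyl chloride (-C(=O)Cl) but the carbonyl is bonded to Cl, not to an -OH oxygen.
(C) contains a carboxylic acid group (-C(=O)OH), which satisfies every atom and bond constraint.
So the answer is (C).

C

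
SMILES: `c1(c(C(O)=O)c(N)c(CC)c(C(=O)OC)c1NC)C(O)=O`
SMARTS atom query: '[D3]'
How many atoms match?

The query [D3] means: atom with exactly three heavy-atom neighbours.
Check the 21 heavy atoms by environment: 6× c (aromatic, D3) → match; 3× C (D3) → match; 5× O (D1) → no; 1× O (D2) → no; 3× C (D1) → no; 1× N (D2) → no; 1× C (D2) → no; 1× N (D1) → no.
Summing the matching environments: 6 + 3 = 9 matching atoms.

9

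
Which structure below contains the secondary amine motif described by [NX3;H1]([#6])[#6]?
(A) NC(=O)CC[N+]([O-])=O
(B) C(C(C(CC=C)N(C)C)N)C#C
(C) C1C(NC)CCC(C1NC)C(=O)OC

C

[NX3;H1]([#6])[#6] describes a trivalent nitrogen with one H, bonded to two carbons (a secondary amine).
(A) has a primary amide (-C(=O)NH2) but the -C(=O)NH2 nitrogen has H2, not H1.
(B) has a primary amino group (-NH2) but the nitrogen has H2 and only one carbon neighbour.
(C) contains an N-methylamino group (-NHCH3), which satisfies every atom and bond constraint.
So the answer is (C).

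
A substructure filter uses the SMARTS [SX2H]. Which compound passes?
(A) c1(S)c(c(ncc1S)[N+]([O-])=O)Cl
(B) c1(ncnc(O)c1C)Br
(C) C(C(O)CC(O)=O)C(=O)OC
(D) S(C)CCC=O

[SX2H] describes an aliphatic sulfur with two connections, one being H (a thiol).
(A) contains a thiol (-SH), which satisfies every atom and bond constraint.
(B) has a hydroxyl group (-OH) but it is an -OH, not an -SH.
(C) has a hydroxyl group (-OH) but it is an -OH, not an -SH.
(D) has a methylthio ether (-SCH3) but the sulfur has H0 (bonded to two carbons), not H1.
So the answer is (A).

A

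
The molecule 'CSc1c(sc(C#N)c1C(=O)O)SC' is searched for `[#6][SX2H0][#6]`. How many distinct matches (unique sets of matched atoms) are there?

2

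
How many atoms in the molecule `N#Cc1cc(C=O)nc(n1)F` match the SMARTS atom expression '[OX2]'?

0

Check the 11 heavy atoms by environment: 2× n (aromatic, X2) → no; 4× c (aromatic, X3) → no; 1× F (X1) → no; 1× C (X3) → no; 1× O (X1) → no; 1× C (X2) → no; 1× N (X1) → no.
No environment satisfies the query, so 0 matching atoms.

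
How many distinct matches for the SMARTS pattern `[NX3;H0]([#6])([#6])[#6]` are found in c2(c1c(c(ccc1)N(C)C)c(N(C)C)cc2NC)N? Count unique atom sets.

2

[NX3;H0]([#6])([#6])[#6] is the SMARTS for a tertiary amine: a trivalent nitrogen with no H, bonded to three carbons.
The molecule carries 2 separate instances of a dimethylamino group (-N(CH3)2) meeting every constraint; each maps to a distinct set of atoms, giving 2 matches.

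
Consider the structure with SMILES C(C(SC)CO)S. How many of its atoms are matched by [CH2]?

2

The query [CH2] means: aliphatic carbon with exactly two hydrogens.
Check the 7 heavy atoms by environment: 2× C (H2) → match; 1× C (H1) → no; 1× O (H1) → no; 1× S (H1) → no; 1× S (H0) → no; 1× C (H3) → no.
That gives 2 matching atoms.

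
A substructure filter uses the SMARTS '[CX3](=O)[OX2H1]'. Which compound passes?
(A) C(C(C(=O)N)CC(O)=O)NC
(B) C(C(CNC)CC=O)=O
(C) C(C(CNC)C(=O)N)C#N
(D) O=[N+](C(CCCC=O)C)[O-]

A

[CX3](=O)[OX2H1] describes an sp2 carbon double-bonded to O and single-bonded to an -OH oxygen (a carboxylic acid).
(A) contains a carboxylic acid group (-C(=O)OH), which satisfies every atom and bond constraint.
(B) has an aldehyde (-CHO) but there is no singly-bonded oxygen on the carbonyl carbon.
(C) has a primary amide (-C(=O)NH2) but the carbonyl is bonded to N, not to an -OH oxygen.
(D) has an aldehyde (-CHO) but there is no singly-bonded oxygen on the carbonyl carbon.
So the answer is (A).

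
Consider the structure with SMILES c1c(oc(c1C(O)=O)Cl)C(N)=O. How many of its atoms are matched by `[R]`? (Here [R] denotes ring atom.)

5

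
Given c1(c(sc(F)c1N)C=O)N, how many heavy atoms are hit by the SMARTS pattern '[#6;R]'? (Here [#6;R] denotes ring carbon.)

Check the 10 heavy atoms by environment: 1× s (aromatic, in 5-ring) → no; 4× c (aromatic, in 5-ring) → match; 1× F (acyclic) → no; 2× N (acyclic) → no; 1× C (acyclic) → no; 1× O (acyclic) → no.
That gives 4 matching atoms.

4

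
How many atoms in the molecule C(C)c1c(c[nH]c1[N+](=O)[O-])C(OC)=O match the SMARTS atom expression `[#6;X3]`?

The query [#6;X3] means: any carbon (aromatic or not) with three total connections.
Check the 14 heavy atoms by environment: 1× n (aromatic, X3) → no; 4× c (aromatic, X3) → match; 3× C (X4) → no; 1× N (charge +1, X3) → no; 1× O (charge -1, X1) → no; 2× O (X1) → no; 1× C (X3) → match; 1× O (X2) → no.
Summing the matching environments: 4 + 1 = 5 matching atoms.

5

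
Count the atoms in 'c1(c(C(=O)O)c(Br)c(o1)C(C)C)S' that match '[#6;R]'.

4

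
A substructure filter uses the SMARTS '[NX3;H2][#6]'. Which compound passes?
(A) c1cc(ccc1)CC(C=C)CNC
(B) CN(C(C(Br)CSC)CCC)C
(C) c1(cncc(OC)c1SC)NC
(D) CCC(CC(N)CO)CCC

D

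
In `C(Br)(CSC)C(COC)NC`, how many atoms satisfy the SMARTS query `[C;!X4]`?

The query [C;!X4] means: aliphatic carbon that does not have four total connections.
Check the 11 heavy atoms by environment: 7× C (X4) → no; 1× Br (X1) → no; 1× O (X2) → no; 1× S (X2) → no; 1× N (X3) → no.
No environment satisfies the query, so 0 matching atoms.

0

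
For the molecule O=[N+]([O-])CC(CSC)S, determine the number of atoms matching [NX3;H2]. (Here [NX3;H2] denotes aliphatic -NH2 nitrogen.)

The query [NX3;H2] means: aliphatic N with 3 total connections, two of them H — an -NH2 nitrogen (amine or amide).
Check the 9 heavy atoms by environment: 2× C (H2, X4) → no; 1× C (H1, X4) → no; 1× N (charge +1, H0, X3) → no; 1× O (charge -1, H0, X1) → no; 1× O (H0, X1) → no; 1× S (H0, X2) → no; 1× C (H3, X4) → no; 1× S (H1, X2) → no.
No environment satisfies the query, so 0 matching atoms.

0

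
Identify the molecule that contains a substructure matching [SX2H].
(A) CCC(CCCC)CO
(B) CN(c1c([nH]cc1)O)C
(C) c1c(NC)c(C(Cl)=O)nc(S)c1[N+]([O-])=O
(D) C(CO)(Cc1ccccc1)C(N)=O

[SX2H] describes an aliphatic sulfur with two connections, one being H (a thiol).
(A) has a hydroxyl group (-OH) but it is an -OH, not an -SH.
(B) has a hydroxyl group (-OH) but it is an -OH, not an -SH.
(C) contains a thiol (-SH), which satisfies every atom and bond constraint.
(D) has a hydroxyl group (-OH) but it is an -OH, not an -SH.
So the answer is (C).

C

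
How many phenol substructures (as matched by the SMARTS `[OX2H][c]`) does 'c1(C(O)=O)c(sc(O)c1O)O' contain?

[OX2H][c] is the SMARTS for a phenol: a hydroxyl oxygen attached to an aromatic carbon.
The molecule carries 3 separate instances of a hydroxyl group (-OH) meeting every constraint; each maps to a distinct set of atoms, giving 3 matches.

3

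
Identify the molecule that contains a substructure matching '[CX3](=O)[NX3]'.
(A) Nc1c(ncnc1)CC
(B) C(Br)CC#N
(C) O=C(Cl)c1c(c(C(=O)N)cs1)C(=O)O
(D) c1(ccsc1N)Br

C

[CX3](=O)[NX3] describes a carbonyl carbon bonded to a trivalent nitrogen (an amide).
(A) has a primary amino group (-NH2) but the -NH2 is not attached to a carbonyl carbon.
(B) has a nitrile (-C#N) but the nitrile N is NX1 (triple-bonded), not NX3.
(C) contains a primary amide (-C(=O)NH2), which satisfies every atom and bond constraint.
(D) has a primary amino group (-NH2) but the -NH2 is not attached to a carbonyl carbon.
So the answer is (C).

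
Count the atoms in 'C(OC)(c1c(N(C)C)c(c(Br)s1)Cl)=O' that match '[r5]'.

Check the 14 heavy atoms by environment: 1× s (aromatic, in 5-ring) → match; 4× c (aromatic, in 5-ring) → match; 4× C (acyclic) → no; 2× O (acyclic) → no; 1× Br (acyclic) → no; 1× N (acyclic) → no; 1× Cl (acyclic) → no.
Summing the matching environments: 1 + 4 = 5 matching atoms.

5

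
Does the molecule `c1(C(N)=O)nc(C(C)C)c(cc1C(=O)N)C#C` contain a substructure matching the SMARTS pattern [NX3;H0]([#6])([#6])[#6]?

No

The pattern [NX3;H0]([#6])([#6])[#6] describes a trivalent nitrogen with no H, bonded to three carbons — a tertiary amine.
The closest candidate here is a primary amide (-C(=O)NH2), but the amide nitrogen has H2 and only one carbon neighbour. No other fragment satisfies the full query, so there is no match.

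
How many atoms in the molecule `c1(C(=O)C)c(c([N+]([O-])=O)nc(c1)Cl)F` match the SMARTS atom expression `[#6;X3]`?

The query [#6;X3] means: any carbon (aromatic or not) with three total connections.
Check the 14 heavy atoms by environment: 1× n (aromatic, X2) → no; 5× c (aromatic, X3) → match; 1× F (X1) → no; 1× Cl (X1) → no; 1× C (X3) → match; 2× O (X1) → no; 1× C (X4) → no; 1× N (charge +1, X3) → no; 1× O (charge -1, X1) → no.
Summing the matching environments: 5 + 1 = 6 matching atoms.

6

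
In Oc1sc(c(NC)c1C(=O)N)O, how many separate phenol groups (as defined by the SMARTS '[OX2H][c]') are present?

[OX2H][c] is the SMARTS for a phenol: a hydroxyl oxygen attached to an aromatic carbon.
The molecule carries 2 separate instances of a hydroxyl group (-OH) meeting every constraint; each maps to a distinct set of atoms, giving 2 matches.

2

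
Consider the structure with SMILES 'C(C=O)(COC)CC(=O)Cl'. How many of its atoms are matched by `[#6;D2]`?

3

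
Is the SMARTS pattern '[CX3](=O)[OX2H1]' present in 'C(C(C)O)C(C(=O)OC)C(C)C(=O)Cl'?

The pattern [CX3](=O)[OX2H1] describes an sp2 carbon double-bonded to O and single-bonded to an -OH oxygen — a carboxylic acid.
The closest candidate here is a methyl-ester group (-C(=O)OCH3), but the singly-bonded O has no H (OX2H0, not OX2H1). No other fragment satisfies the full query, so there is no match.

No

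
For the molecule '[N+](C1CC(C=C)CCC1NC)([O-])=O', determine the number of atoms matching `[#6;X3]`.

Check the 13 heavy atoms by environment: 7× C (X4) → no; 1× N (charge +1, X3) → no; 1× O (charge -1, X1) → no; 1× O (X1) → no; 2× C (X3) → match; 1× N (X3) → no.
That gives 2 matching atoms.

2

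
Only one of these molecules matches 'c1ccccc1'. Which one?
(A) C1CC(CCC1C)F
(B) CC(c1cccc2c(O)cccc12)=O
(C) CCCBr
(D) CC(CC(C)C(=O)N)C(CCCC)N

c1ccccc1 describes six aromatic carbons in a ring (a benzene ring).
(A) has a methyl group (-CH3) but no six-membered all-carbon aromatic ring is present.
(B) contains the required atom environment, so the pattern matches.
(C) has a methyl group (-CH3) but no six-membered all-carbon aromatic ring is present.
(D) has a methyl group (-CH3) but no six-membered all-carbon aromatic ring is present.
So the answer is (B).

B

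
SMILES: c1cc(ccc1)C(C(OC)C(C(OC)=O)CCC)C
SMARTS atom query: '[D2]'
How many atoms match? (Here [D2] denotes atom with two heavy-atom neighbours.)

9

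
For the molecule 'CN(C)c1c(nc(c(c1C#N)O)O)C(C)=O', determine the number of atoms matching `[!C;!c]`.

6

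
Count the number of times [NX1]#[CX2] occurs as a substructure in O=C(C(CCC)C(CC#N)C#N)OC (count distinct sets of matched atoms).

[NX1]#[CX2] is the SMARTS for a nitrile: a nitrogen triple-bonded to a two-connected carbon.
The molecule carries 2 separate instances of a nitrile (-C#N) meeting every constraint; each maps to a distinct set of atoms, giving 2 matches.

2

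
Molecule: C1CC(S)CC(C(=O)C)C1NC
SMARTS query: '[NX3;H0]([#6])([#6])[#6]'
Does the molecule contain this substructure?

No

The pattern [NX3;H0]([#6])([#6])[#6] describes a trivalent nitrogen with no H, bonded to three carbons — a tertiary amine.
The closest candidate here is an N-methylamino group (-NHCH3), but the nitrogen still has one H (H1), not H0. No other fragment satisfies the full query, so there is no match.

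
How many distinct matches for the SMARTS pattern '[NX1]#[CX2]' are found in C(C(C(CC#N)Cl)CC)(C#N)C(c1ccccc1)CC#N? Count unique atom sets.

[NX1]#[CX2] is the SMARTS for a nitrile: a nitrogen triple-bonded to a two-connected carbon.
The molecule carries 3 separate instances of a nitrile (-C#N) meeting every constraint; each maps to a distinct set of atoms, giving 3 matches.

3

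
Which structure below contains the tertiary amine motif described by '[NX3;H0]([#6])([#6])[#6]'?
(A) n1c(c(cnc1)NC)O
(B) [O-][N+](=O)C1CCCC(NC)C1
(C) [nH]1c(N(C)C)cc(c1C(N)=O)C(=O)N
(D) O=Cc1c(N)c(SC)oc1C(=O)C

C

[NX3;H0]([#6])([#6])[#6] describes a trivalent nitrogen with no H, bonded to three carbons (a tertiary amine).
(A) has an N-methylamino group (-NHCH3) but the nitrogen still has one H (H1), not H0.
(B) has an N-methylamino group (-NHCH3) but the nitrogen still has one H (H1), not H0.
(C) contains a dimethylamino group (-N(CH3)2), which satisfies every atom and bond constraint.
(D) has a primary amino group (-NH2) but the nitrogen has H2, not H0 with three carbons.
So the answer is (C).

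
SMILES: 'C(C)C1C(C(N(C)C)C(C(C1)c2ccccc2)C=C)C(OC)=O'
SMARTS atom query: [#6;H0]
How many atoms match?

The query [#6;H0] means: any carbon with no attached hydrogen.
Check the 23 heavy atoms by environment: 6× C (H1) → no; 3× C (H2) → no; 4× C (H3) → no; 1× C (H0) → match; 2× O (H0) → no; 1× N (H0) → no; 1× c (aromatic, H0) → match; 5× c (aromatic, H1) → no.
Summing the matching environments: 1 + 1 = 2 matching atoms.

2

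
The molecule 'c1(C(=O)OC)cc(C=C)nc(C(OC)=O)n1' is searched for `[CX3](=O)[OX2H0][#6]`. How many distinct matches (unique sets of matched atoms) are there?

2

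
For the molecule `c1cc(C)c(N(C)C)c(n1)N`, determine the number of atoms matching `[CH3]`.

The query [CH3] means: aliphatic carbon with exactly three hydrogens.
Check the 11 heavy atoms by environment: 1× n (aromatic, H0) → no; 3× c (aromatic, H0) → no; 2× c (aromatic, H1) → no; 3× C (H3) → match; 1× N (H0) → no; 1× N (H2) → no.
That gives 3 matching atoms.

3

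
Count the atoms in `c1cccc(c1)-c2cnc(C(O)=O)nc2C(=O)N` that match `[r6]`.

12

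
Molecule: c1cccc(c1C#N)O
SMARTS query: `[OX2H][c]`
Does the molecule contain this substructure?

The pattern [OX2H][c] describes a hydroxyl oxygen attached to an aromatic carbon — a phenol.
The molecule carries a hydroxyl group (-OH), whose atoms satisfy every constraint of the query, so the pattern matches.

Yes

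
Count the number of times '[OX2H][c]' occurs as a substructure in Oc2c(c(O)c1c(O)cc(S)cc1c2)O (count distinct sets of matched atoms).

[OX2H][c] is the SMARTS for a phenol: a hydroxyl oxygen attached to an aromatic carbon.
The molecule carries 4 separate instances of a hydroxyl group (-OH) meeting every constraint; each maps to a distinct set of atoms, giving 4 matches.

4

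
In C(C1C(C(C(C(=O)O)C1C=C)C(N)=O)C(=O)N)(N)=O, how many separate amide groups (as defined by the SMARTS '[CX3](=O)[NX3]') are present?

3

[CX3](=O)[NX3] is the SMARTS for an amide: a carbonyl carbon bonded to a trivalent nitrogen.
The molecule carries 3 separate instances of a primary amide (-C(=O)NH2) meeting every constraint; each maps to a distinct set of atoms, giving 3 matches.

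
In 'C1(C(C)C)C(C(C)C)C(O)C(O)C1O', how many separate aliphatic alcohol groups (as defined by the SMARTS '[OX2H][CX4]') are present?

3

[OX2H][CX4] is the SMARTS for an aliphatic alcohol: a hydroxyl oxygen bound to an sp3 (X4) carbon.
The molecule carries 3 separate instances of a hydroxyl group (-OH) meeting every constraint; each maps to a distinct set of atoms, giving 3 matches.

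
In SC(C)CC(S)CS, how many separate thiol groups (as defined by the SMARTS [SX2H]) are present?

[SX2H] is the SMARTS for a thiol: an aliphatic sulfur with two connections, one being H.
The molecule carries 3 separate instances of a thiol (-SH) meeting every constraint; each maps to a distinct set of atoms, giving 3 matches.

3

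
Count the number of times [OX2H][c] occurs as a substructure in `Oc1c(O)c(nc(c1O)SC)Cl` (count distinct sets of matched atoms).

[OX2H][c] is the SMARTS for a phenol: a hydroxyl oxygen attached to an aromatic carbon.
The molecule carries 3 separate instances of a hydroxyl group (-OH) meeting every constraint; each maps to a distinct set of atoms, giving 3 matches.

3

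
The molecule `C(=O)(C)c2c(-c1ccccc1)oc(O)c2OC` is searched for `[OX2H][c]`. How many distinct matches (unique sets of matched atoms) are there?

1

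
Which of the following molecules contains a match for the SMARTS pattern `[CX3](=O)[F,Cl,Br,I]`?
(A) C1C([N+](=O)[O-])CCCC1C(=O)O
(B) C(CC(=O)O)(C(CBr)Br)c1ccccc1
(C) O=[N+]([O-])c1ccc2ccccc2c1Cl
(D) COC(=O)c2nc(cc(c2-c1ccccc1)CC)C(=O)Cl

D

[CX3](=O)[F,Cl,Br,I] describes a carbonyl carbon bonded to a halogen (an acyl halide).
(A) has a carboxylic acid group (-C(=O)OH) but the carbonyl is bonded to -OH, not to a halogen.
(B) has a carboxylic acid group (-C(=O)OH) but the carbonyl is bonded to -OH, not to a halogen.
(C) has a chloro substituent but the Cl is not on a carbonyl carbon.
(D) contains an acyl chloride (-C(=O)Cl), which satisfies every atom and bond constraint.
So the answer is (D).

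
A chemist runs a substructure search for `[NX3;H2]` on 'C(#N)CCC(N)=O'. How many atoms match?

1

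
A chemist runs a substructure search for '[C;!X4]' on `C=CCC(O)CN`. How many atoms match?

The query [C;!X4] means: aliphatic carbon that does not have four total connections.
Check the 7 heavy atoms by environment: 3× C (X4) → no; 1× O (X2) → no; 1× N (X3) → no; 2× C (X3) → match.
That gives 2 matching atoms.

2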